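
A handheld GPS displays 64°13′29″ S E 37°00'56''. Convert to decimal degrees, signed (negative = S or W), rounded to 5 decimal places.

-64.22472, 37.01556

Latitude: 64 + 13/60 + 29/3600 = 64.224722
S → negative
λ: 37 + 0/60 + 56/3600 = 37.015556
E → positive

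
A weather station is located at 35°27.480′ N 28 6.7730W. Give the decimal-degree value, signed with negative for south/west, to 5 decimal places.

35.45800, -28.11288

Lat: 27.48′ = 0.458000°; total 35.458000
N ⇒ keep positive
Longitude: 28 + 6.773/60 = 28.112883
W ⇒ negate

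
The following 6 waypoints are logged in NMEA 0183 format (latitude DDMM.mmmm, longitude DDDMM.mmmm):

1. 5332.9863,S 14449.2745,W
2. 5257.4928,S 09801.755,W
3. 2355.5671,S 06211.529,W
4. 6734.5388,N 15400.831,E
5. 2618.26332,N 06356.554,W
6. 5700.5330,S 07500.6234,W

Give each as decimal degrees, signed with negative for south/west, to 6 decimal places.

1. -53.549772, -144.821242
2. -52.958213, -98.029250
3. -23.926118, -62.192150
4. 67.575647, 154.013850
5. 26.304389, -63.942567
6. -57.008883, -75.010390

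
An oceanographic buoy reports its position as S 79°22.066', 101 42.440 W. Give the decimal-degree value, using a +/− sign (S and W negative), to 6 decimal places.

Latitude: 79 + 22.066/60 = 79.3677667
S ⇒ negate
λ: 101 + 42.44/60 = 101.7073333
W → negative

-79.367767, -101.707333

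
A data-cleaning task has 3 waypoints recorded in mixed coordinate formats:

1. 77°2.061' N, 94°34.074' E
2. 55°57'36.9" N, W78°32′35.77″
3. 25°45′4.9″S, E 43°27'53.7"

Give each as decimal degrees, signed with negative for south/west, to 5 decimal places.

Point 1:
  Latitude: 77 + 2.061/60 = 77.034350
  N ⇒ keep positive
  λ: 94 + 34.074/60 = 94.567900
  E ⇒ keep positive
Point 2:
  Lat: 55° + 57/60 + 36.9/3600 = 55 + 0.950000 + 0.010250 = 55.960250
  N ⇒ keep positive
  Lon: 78° + 32/60 + 35.77/3600 = 78 + 0.533333 + 0.009936 = 78.543269
  W → negative
Point 3:
  Lat: 45′ + 4.9″ = 45.08167′; 25 + 45.08167/60 = 25.751361
  hemisphere S, so the sign is −
  Lon: 27′ + 53.7″ = 27.89500′; 43 + 27.89500/60 = 43.464917
  E → positive

1. 77.03435, 94.56790
2. 55.96025, -78.54327
3. -25.75136, 43.46492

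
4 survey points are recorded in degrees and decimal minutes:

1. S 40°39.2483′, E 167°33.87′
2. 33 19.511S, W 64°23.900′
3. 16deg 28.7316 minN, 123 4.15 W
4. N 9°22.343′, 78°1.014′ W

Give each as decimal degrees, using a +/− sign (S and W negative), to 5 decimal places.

Point 1:
  Lat: 40 + 39.2483/60 = 40.654138
  hemisphere S, so the sign is −
  λ: 167 + 33.87/60 = 167.564500
  E → positive
Point 2:
  Lat: 19.511′ = 0.325183°; total 33.325183
  S ⇒ negate
  Longitude: 23.9′ = 0.398333°; total 64.398333
  hemisphere W, so the sign is −
Point 3:
  φ: 16 + 28.7316/60 = 16.478860
  N → positive
  Longitude: 4.15′ = 0.069167°; total 123.069167
  W ⇒ negate
Point 4:
  Latitude: 9 + 22.343/60 = 9.372383
  N → positive
  Longitude: 1.014′ = 0.016900°; total 78.016900
  W ⇒ negate

1. -40.65414, 167.56450
2. -33.32518, -64.39833
3. 16.47886, -123.06917
4. 9.37238, -78.01690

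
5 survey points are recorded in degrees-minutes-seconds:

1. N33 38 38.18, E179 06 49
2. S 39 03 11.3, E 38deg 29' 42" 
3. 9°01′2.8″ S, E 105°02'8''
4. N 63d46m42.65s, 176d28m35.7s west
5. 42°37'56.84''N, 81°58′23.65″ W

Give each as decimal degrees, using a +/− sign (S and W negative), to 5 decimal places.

1. 33.64394, 179.11361
2. -39.05314, 38.49500
3. -9.01744, 105.03556
4. 63.77851, -176.47658
5. 42.63246, -81.97324

Point 1:
  φ: 33° + 38/60 + 38.18/3600 = 33 + 0.633333 + 0.010606 = 33.643939
  N → positive
  Longitude: 179° + 6/60 + 49/3600 = 179 + 0.100000 + 0.013611 = 179.113611
  E → positive
Point 2:
  Lat: 39° + 3/60 + 11.3/3600 = 39 + 0.050000 + 0.003139 = 39.053139
  hemisphere S, so the sign is −
  Longitude: 38 + 29/60 + 42/3600 = 38.495000
  E ⇒ keep positive
Point 3:
  φ: 9° + 1/60 + 2.8/3600 = 9 + 0.016667 + 0.000778 = 9.017444
  S → negative
  Lon: 2′ + 8″ = 2.13333′; 105 + 2.13333/60 = 105.035556
  E → positive
Point 4:
  Lat: 63° + 46/60 + 42.65/3600 = 63 + 0.766667 + 0.011847 = 63.778514
  N ⇒ keep positive
  Longitude: 176° + 28/60 + 35.7/3600 = 176 + 0.466667 + 0.009917 = 176.476583
  hemisphere W, so the sign is −
Point 5:
  Lat: 42 + 37/60 + 56.84/3600 = 42.632456
  N ⇒ keep positive
  Lon: 58′ + 23.65″ = 58.39417′; 81 + 58.39417/60 = 81.973236
  W → negative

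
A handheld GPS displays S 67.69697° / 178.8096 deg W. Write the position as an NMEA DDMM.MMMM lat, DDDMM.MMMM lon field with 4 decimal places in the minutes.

φ: 67° + 0.696970 × 60 = 67° 41.818200′
λ: fractional part 0.809600 → 48.576000 minutes

6741.8182,S / 17848.5760,W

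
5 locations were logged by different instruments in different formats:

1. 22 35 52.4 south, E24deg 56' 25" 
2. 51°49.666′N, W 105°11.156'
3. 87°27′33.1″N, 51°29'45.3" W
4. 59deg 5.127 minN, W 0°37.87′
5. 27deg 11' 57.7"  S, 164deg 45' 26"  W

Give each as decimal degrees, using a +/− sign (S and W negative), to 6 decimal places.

Point 1:
  φ: 35′ + 52.4″ = 35.87333′; 22 + 35.87333/60 = 22.5978889
  hemisphere S, so the sign is −
  Longitude: 24° + 56/60 + 25/3600 = 24 + 0.933333 + 0.006944 = 24.9402778
  E → positive
Point 2:
  Latitude: 51 + 49.666/60 = 51.8277667
  N → positive
  λ: 11.156′ = 0.185933°; total 105.1859333
  W → negative
Point 3:
  Lat: 87° + 27/60 + 33.1/3600 = 87 + 0.450000 + 0.009194 = 87.4591944
  N → positive
  Longitude: 51 + 29/60 + 45.3/3600 = 51.4959167
  W → negative
Point 4:
  Lat: 5.127′ = 0.085450°; total 59.0854500
  N ⇒ keep positive
  Lon: 37.87′ = 0.631167°; total 0.6311667
  W ⇒ negate
Point 5:
  Latitude: 27 + 11/60 + 57.7/3600 = 27.1993611
  hemisphere S, so the sign is −
  Longitude: 164 + 45/60 + 26/3600 = 164.7572222
  W ⇒ negate

1. -22.597889, 24.940278
2. 51.827767, -105.185933
3. 87.459194, -51.495917
4. 59.085450, -0.631167
5. -27.199361, -164.757222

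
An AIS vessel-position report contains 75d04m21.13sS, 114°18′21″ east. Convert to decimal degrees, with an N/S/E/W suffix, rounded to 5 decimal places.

75.07254° S, 114.30583° E

φ: 75° + 4/60 + 21.13/3600 = 75 + 0.066667 + 0.005869 = 75.072536
λ: 114 + 18/60 + 21/3600 = 114.305833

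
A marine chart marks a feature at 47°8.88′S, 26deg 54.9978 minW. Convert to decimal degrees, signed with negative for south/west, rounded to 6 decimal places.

φ: 47 + 8.88/60 = 47.1480000
hemisphere S, so the sign is −
Longitude: 26 + 54.9978/60 = 26.9166300
hemisphere W, so the sign is −

-47.148000, -26.916630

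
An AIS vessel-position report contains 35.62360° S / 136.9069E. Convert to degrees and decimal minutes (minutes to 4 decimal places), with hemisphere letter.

35° 37.4160′ S, 136° 54.4140′ E

Lat: minutes = (35.623600 − 35) × 60 = 37.416000
λ: 136° + 0.906900 × 60 = 136° 54.414000′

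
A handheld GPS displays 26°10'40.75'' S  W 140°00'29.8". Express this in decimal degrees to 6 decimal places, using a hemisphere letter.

Lat: 10′ + 40.75″ = 10.67917′; 26 + 10.67917/60 = 26.1779861
λ: 140° + 0/60 + 29.8/3600 = 140 + 0.000000 + 0.008278 = 140.0082778

26.177986° S, 140.008278° W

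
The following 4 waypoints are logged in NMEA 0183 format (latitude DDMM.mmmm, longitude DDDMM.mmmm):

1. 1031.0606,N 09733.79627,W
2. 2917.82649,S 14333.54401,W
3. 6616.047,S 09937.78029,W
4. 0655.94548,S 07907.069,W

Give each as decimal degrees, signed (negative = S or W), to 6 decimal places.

Point 1:
  Lat: degrees = first 2 digits = 10, minutes = 31.0606; 10 + 31.0606/60 = 10.5176767
  N → positive
  λ: split at 3 digits → 097° and 33.79627′; 97 + 33.79627/60 = 97.5632712
  W → negative
Point 2:
  Lat: split at 2 digits → 29° and 17.82649′; 29 + 17.82649/60 = 29.2971082
  S ⇒ negate
  λ: split at 3 digits → 143° and 33.54401′; 143 + 33.54401/60 = 143.5590668
  W → negative
Point 3:
  Latitude: split at 2 digits → 66° and 16.047′; 66 + 16.047/60 = 66.2674500
  S → negative
  Longitude: split at 3 digits → 099° and 37.78029′; 99 + 37.78029/60 = 99.6296715
  W → negative
Point 4:
  Latitude: degrees = first 2 digits = 6, minutes = 55.94548; 6 + 55.94548/60 = 6.9324247
  S ⇒ negate
  Longitude: degrees = first 3 digits = 79, minutes = 7.069; 79 + 7.069/60 = 79.1178167
  W → negative

1. 10.517677, -97.563271
2. -29.297108, -143.559067
3. -66.267450, -99.629672
4. -6.932425, -79.117817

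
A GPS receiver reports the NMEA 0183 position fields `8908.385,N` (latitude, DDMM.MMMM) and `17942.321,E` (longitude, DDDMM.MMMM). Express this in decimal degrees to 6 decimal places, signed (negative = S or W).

φ: degrees = first 2 digits = 89, minutes = 8.385; 89 + 8.385/60 = 89.1397500
N → positive
Longitude: split at 3 digits → 179° and 42.321′; 179 + 42.321/60 = 179.7053500
E → positive

89.139750, 179.705350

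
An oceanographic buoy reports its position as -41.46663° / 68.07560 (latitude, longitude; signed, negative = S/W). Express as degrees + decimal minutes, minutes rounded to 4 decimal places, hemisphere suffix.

41° 27.9978′ S, 68° 4.5360′ E

Latitude is negative → S; |value| = 41.466630
Latitude: fractional part 0.466630 → 27.997800 minutes
λ: minutes = (68.075600 − 68) × 60 = 4.536000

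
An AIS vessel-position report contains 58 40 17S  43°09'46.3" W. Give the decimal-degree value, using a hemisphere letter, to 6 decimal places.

φ: 58° + 40/60 + 17/3600 = 58 + 0.666667 + 0.004722 = 58.6713889
Lon: 43° + 9/60 + 46.3/3600 = 43 + 0.150000 + 0.012861 = 43.1628611

58.671389° S, 43.162861° W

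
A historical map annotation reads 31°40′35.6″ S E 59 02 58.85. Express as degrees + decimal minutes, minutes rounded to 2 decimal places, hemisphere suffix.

31° 40.59′ S, 59° 2.98′ E

Lat: seconds/60 = 0.59333; minutes = 40 + 0.59333 = 40.5933
λ: seconds/60 = 0.98083; minutes = 2 + 0.98083 = 2.9808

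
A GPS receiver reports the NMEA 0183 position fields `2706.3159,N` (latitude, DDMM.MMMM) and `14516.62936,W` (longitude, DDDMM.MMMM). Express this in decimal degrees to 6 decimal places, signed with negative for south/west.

Latitude: degrees = first 2 digits = 27, minutes = 6.3159; 27 + 6.3159/60 = 27.1052650
N → positive
Longitude: split at 3 digits → 145° and 16.62936′; 145 + 16.62936/60 = 145.2771560
W ⇒ negate

27.105265, -145.277156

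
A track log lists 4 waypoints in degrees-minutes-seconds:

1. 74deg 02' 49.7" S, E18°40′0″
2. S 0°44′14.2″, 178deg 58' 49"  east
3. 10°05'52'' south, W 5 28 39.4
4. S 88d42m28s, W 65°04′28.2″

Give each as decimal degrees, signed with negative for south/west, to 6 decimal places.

1. -74.047139, 18.666667
2. -0.737278, 178.980278
3. -10.097778, -5.477611
4. -88.707778, -65.074500

Point 1:
  φ: 74 + 2/60 + 49.7/3600 = 74.0471389
  hemisphere S, so the sign is −
  Lon: 18 + 40/60 + 0/3600 = 18.6666667
  E ⇒ keep positive
Point 2:
  Lat: 0 + 44/60 + 14.2/3600 = 0.7372778
  hemisphere S, so the sign is −
  Longitude: 178 + 58/60 + 49/3600 = 178.9802778
  E → positive
Point 3:
  φ: 10° + 5/60 + 52/3600 = 10 + 0.083333 + 0.014444 = 10.0977778
  S → negative
  λ: 5° + 28/60 + 39.4/3600 = 5 + 0.466667 + 0.010944 = 5.4776111
  W ⇒ negate
Point 4:
  φ: 88 + 42/60 + 28/3600 = 88.7077778
  S → negative
  Lon: 65 + 4/60 + 28.2/3600 = 65.0745000
  W ⇒ negate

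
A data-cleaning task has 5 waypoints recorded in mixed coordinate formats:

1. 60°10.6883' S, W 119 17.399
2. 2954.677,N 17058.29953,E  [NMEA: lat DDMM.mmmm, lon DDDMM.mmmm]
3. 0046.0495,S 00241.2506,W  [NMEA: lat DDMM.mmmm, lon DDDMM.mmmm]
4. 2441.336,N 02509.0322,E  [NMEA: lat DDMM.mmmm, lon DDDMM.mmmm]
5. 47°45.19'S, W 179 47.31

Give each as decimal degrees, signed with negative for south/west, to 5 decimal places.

1. -60.17814, -119.28998
2. 29.91128, 170.97166
3. -0.76749, -2.68751
4. 24.68893, 25.15054
5. -47.75317, -179.78850

Point 1:
  Lat: 10.6883′ = 0.178138°; total 60.178138
  S ⇒ negate
  λ: 17.399′ = 0.289983°; total 119.289983
  W ⇒ negate
Point 2:
  φ: split at 2 digits → 29° and 54.677′; 29 + 54.677/60 = 29.911283
  N → positive
  λ: split at 3 digits → 170° and 58.29953′; 170 + 58.29953/60 = 170.971659
  E → positive
Point 3:
  Latitude: degrees = first 2 digits = 0, minutes = 46.0495; 0 + 46.0495/60 = 0.767492
  S → negative
  Longitude: split at 3 digits → 002° and 41.2506′; 2 + 41.2506/60 = 2.687510
  W ⇒ negate
Point 4:
  Lat: split at 2 digits → 24° and 41.336′; 24 + 41.336/60 = 24.688933
  N → positive
  Lon: degrees = first 3 digits = 25, minutes = 9.0322; 25 + 9.0322/60 = 25.150537
  E → positive
Point 5:
  φ: 47 + 45.19/60 = 47.753167
  hemisphere S, so the sign is −
  Lon: 47.31′ = 0.788500°; total 179.788500
  hemisphere W, so the sign is −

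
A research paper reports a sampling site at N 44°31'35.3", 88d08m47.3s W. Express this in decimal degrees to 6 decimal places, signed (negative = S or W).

Latitude: 44 + 31/60 + 35.3/3600 = 44.5264722
N → positive
Longitude: 88° + 8/60 + 47.3/3600 = 88 + 0.133333 + 0.013139 = 88.1464722
hemisphere W, so the sign is −

44.526472, -88.146472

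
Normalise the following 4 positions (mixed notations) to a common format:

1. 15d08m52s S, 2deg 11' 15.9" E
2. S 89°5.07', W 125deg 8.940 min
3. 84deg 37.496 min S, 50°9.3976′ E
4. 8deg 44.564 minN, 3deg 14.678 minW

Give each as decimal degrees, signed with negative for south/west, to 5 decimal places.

Point 1:
  φ: 15° + 8/60 + 52/3600 = 15 + 0.133333 + 0.014444 = 15.147778
  S ⇒ negate
  Longitude: 11′ + 15.9″ = 11.26500′; 2 + 11.26500/60 = 2.187750
  E ⇒ keep positive
Point 2:
  Latitude: 89 + 5.07/60 = 89.084500
  hemisphere S, so the sign is −
  λ: 125 + 8.94/60 = 125.149000
  W → negative
Point 3:
  Lat: 37.496′ = 0.624933°; total 84.624933
  S ⇒ negate
  Lon: 50 + 9.3976/60 = 50.156627
  E ⇒ keep positive
Point 4:
  Lat: 8 + 44.564/60 = 8.742733
  N → positive
  λ: 3 + 14.678/60 = 3.244633
  hemisphere W, so the sign is −

1. -15.14778, 2.18775
2. -89.08450, -125.14900
3. -84.62493, 50.15663
4. 8.74273, -3.24463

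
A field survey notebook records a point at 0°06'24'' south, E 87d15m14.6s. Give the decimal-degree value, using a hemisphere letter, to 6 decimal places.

φ: 6′ + 24″ = 6.40000′; 0 + 6.40000/60 = 0.1066667
Lon: 15′ + 14.6″ = 15.24333′; 87 + 15.24333/60 = 87.2540556

0.106667° S, 87.254056° E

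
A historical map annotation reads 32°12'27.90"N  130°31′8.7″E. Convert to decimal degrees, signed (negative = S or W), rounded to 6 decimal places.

32.207750, 130.519083

Latitude: 32° + 12/60 + 27.9/3600 = 32 + 0.200000 + 0.007750 = 32.2077500
N → positive
Longitude: 31′ + 8.7″ = 31.14500′; 130 + 31.14500/60 = 130.5190833
E → positive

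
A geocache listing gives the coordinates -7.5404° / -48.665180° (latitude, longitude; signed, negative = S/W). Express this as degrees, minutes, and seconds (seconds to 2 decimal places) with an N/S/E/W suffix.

7°32′25.44″ S, 48°39′54.65″ W

Latitude is negative → S; |value| = 7.540400
Latitude: 0.540400 × 60 = 32.42400′ → 32′, remainder × 60 = 25.4400″
Longitude is negative → W; |value| = 48.665180
Longitude: 0.665180 × 60 = 39.91080′ → 39′, remainder × 60 = 54.6480″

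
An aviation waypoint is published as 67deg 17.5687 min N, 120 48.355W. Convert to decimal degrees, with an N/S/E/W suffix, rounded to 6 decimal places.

φ: 67 + 17.5687/60 = 67.2928117
λ: 120 + 48.355/60 = 120.8059167

67.292812° N, 120.805917° W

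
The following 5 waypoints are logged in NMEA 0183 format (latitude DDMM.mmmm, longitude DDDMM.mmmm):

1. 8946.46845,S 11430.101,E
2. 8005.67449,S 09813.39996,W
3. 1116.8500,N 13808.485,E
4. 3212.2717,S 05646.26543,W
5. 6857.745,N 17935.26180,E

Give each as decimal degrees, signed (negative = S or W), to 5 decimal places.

Point 1:
  Lat: degrees = first 2 digits = 89, minutes = 46.46845; 89 + 46.46845/60 = 89.774474
  hemisphere S, so the sign is −
  Longitude: split at 3 digits → 114° and 30.101′; 114 + 30.101/60 = 114.501683
  E → positive
Point 2:
  φ: split at 2 digits → 80° and 5.67449′; 80 + 5.67449/60 = 80.094575
  hemisphere S, so the sign is −
  Lon: degrees = first 3 digits = 98, minutes = 13.39996; 98 + 13.39996/60 = 98.223333
  W ⇒ negate
Point 3:
  Latitude: degrees = first 2 digits = 11, minutes = 16.85; 11 + 16.85/60 = 11.280833
  N ⇒ keep positive
  λ: split at 3 digits → 138° and 8.485′; 138 + 8.485/60 = 138.141417
  E ⇒ keep positive
Point 4:
  φ: degrees = first 2 digits = 32, minutes = 12.2717; 32 + 12.2717/60 = 32.204528
  hemisphere S, so the sign is −
  λ: split at 3 digits → 056° and 46.26543′; 56 + 46.26543/60 = 56.771091
  hemisphere W, so the sign is −
Point 5:
  φ: degrees = first 2 digits = 68, minutes = 57.745; 68 + 57.745/60 = 68.962417
  N → positive
  λ: degrees = first 3 digits = 179, minutes = 35.2618; 179 + 35.2618/60 = 179.587697
  E ⇒ keep positive

1. -89.77447, 114.50168
2. -80.09457, -98.22333
3. 11.28083, 138.14142
4. -32.20453, -56.77109
5. 68.96242, 179.58770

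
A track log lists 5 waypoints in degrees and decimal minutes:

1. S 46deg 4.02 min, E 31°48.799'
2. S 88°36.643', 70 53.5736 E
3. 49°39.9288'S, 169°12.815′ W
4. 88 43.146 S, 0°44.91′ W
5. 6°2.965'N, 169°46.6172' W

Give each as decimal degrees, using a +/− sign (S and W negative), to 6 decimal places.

1. -46.067000, 31.813317
2. -88.610717, 70.892893
3. -49.665480, -169.213583
4. -88.719100, -0.748500
5. 6.049417, -169.776953

Point 1:
  φ: 4.02′ = 0.067000°; total 46.0670000
  S ⇒ negate
  Lon: 48.799′ = 0.813317°; total 31.8133167
  E ⇒ keep positive
Point 2:
  Lat: 36.643′ = 0.610717°; total 88.6107167
  S → negative
  Longitude: 70 + 53.5736/60 = 70.8928933
  E → positive
Point 3:
  φ: 49 + 39.9288/60 = 49.6654800
  hemisphere S, so the sign is −
  λ: 169 + 12.815/60 = 169.2135833
  W → negative
Point 4:
  φ: 88 + 43.146/60 = 88.7191000
  S → negative
  λ: 44.91′ = 0.748500°; total 0.7485000
  W ⇒ negate
Point 5:
  Latitude: 6 + 2.965/60 = 6.0494167
  N ⇒ keep positive
  λ: 169 + 46.6172/60 = 169.7769533
  hemisphere W, so the sign is −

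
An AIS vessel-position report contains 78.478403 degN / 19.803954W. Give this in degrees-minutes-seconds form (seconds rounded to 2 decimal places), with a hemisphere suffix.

78°28′42.25″ N, 19°48′14.23″ W

Latitude: 0.478403 × 60 = 28.70418′ → 28′, remainder × 60 = 42.2508″
Longitude: whole degrees 19; 48.23724′ → 48′ and 14.2344″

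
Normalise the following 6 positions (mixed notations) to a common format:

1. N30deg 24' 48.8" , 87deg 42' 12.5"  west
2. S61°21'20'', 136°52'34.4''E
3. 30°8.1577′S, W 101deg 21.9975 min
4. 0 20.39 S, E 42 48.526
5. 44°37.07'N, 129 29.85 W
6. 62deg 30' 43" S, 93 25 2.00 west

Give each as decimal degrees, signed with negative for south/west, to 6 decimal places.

1. 30.413556, -87.703472
2. -61.355556, 136.876222
3. -30.135962, -101.366625
4. -0.339833, 42.808767
5. 44.617833, -129.497500
6. -62.511944, -93.417222

Point 1:
  Lat: 30 + 24/60 + 48.8/3600 = 30.4135556
  N ⇒ keep positive
  Longitude: 42′ + 12.5″ = 42.20833′; 87 + 42.20833/60 = 87.7034722
  W ⇒ negate
Point 2:
  Lat: 21′ + 20″ = 21.33333′; 61 + 21.33333/60 = 61.3555556
  hemisphere S, so the sign is −
  λ: 136 + 52/60 + 34.4/3600 = 136.8762222
  E ⇒ keep positive
Point 3:
  Lat: 30 + 8.1577/60 = 30.1359617
  S ⇒ negate
  Longitude: 21.9975′ = 0.366625°; total 101.3666250
  hemisphere W, so the sign is −
Point 4:
  Latitude: 0 + 20.39/60 = 0.3398333
  S ⇒ negate
  Longitude: 48.526′ = 0.808767°; total 42.8087667
  E → positive
Point 5:
  Lat: 37.07′ = 0.617833°; total 44.6178333
  N → positive
  Longitude: 29.85′ = 0.497500°; total 129.4975000
  W → negative
Point 6:
  Latitude: 62° + 30/60 + 43/3600 = 62 + 0.500000 + 0.011944 = 62.5119444
  S → negative
  λ: 93 + 25/60 + 2/3600 = 93.4172222
  W → negative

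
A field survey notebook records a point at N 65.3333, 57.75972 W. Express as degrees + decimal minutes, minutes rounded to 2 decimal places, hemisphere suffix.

Latitude: minutes = (65.333300 − 65) × 60 = 19.9980
Longitude: minutes = (57.759720 − 57) × 60 = 45.5832

65° 20.00′ N, 57° 45.58′ W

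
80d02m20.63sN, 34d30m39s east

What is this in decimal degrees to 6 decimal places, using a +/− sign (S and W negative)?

80.039064, 34.510833

φ: 80 + 2/60 + 20.63/3600 = 80.0390639
N → positive
λ: 34° + 30/60 + 39/3600 = 34 + 0.500000 + 0.010833 = 34.5108333
E ⇒ keep positive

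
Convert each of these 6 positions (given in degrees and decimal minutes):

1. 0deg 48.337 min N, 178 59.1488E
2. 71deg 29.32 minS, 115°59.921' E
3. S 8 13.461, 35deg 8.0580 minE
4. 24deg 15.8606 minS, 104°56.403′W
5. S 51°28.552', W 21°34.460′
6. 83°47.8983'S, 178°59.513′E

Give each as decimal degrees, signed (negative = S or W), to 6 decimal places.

1. 0.805617, 178.985813
2. -71.488667, 115.998683
3. -8.224350, 35.134300
4. -24.264343, -104.940050
5. -51.475867, -21.574333
6. -83.798305, 178.991883

Point 1:
  φ: 0 + 48.337/60 = 0.8056167
  N → positive
  Longitude: 178 + 59.1488/60 = 178.9858133
  E ⇒ keep positive
Point 2:
  Latitude: 29.32′ = 0.488667°; total 71.4886667
  S → negative
  Longitude: 115 + 59.921/60 = 115.9986833
  E ⇒ keep positive
Point 3:
  Latitude: 8 + 13.461/60 = 8.2243500
  S ⇒ negate
  λ: 8.058′ = 0.134300°; total 35.1343000
  E ⇒ keep positive
Point 4:
  φ: 24 + 15.8606/60 = 24.2643433
  S → negative
  Longitude: 56.403′ = 0.940050°; total 104.9400500
  W ⇒ negate
Point 5:
  φ: 28.552′ = 0.475867°; total 51.4758667
  S ⇒ negate
  Longitude: 34.46′ = 0.574333°; total 21.5743333
  hemisphere W, so the sign is −
Point 6:
  Latitude: 83 + 47.8983/60 = 83.7983050
  hemisphere S, so the sign is −
  λ: 59.513′ = 0.991883°; total 178.9918833
  E → positive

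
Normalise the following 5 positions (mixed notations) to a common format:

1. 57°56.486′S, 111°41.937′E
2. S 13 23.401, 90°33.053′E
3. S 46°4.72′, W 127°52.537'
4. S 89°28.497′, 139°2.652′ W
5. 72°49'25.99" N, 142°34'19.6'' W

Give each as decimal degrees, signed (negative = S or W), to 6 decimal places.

1. -57.941433, 111.698950
2. -13.390017, 90.550883
3. -46.078667, -127.875617
4. -89.474950, -139.044200
5. 72.823886, -142.572111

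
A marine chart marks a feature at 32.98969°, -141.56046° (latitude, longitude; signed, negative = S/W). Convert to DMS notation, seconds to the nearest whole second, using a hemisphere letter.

Latitude: whole degrees 32; 59.38140′ → 59′ and 22.88″
Longitude is negative → W; |value| = 141.560460
Lon: 0.560460 × 60 = 33.62760′ → 33′, remainder × 60 = 37.66″

32°59′23″ N, 141°33′38″ W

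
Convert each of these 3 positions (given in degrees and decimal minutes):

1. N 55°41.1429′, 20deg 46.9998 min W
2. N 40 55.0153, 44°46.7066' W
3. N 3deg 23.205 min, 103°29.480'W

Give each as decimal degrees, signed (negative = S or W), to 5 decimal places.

Point 1:
  φ: 55 + 41.1429/60 = 55.685715
  N ⇒ keep positive
  Lon: 46.9998′ = 0.783330°; total 20.783330
  W ⇒ negate
Point 2:
  Lat: 55.0153′ = 0.916922°; total 40.916922
  N → positive
  λ: 46.7066′ = 0.778443°; total 44.778443
  W ⇒ negate
Point 3:
  Lat: 3 + 23.205/60 = 3.386750
  N ⇒ keep positive
  λ: 29.48′ = 0.491333°; total 103.491333
  hemisphere W, so the sign is −

1. 55.68572, -20.78333
2. 40.91692, -44.77844
3. 3.38675, -103.49133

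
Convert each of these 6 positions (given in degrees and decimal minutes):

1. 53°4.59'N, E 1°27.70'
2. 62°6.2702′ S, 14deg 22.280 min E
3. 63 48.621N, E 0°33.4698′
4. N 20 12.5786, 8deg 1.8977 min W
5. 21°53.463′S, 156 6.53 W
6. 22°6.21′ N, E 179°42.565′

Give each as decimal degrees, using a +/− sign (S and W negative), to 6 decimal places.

Point 1:
  φ: 53 + 4.59/60 = 53.0765000
  N → positive
  Lon: 1 + 27.7/60 = 1.4616667
  E → positive
Point 2:
  Latitude: 6.2702′ = 0.104503°; total 62.1045033
  S ⇒ negate
  Lon: 14 + 22.28/60 = 14.3713333
  E → positive
Point 3:
  Lat: 48.621′ = 0.810350°; total 63.8103500
  N → positive
  Longitude: 33.4698′ = 0.557830°; total 0.5578300
  E ⇒ keep positive
Point 4:
  Lat: 12.5786′ = 0.209643°; total 20.2096433
  N ⇒ keep positive
  Lon: 8 + 1.8977/60 = 8.0316283
  W ⇒ negate
Point 5:
  Lat: 53.463′ = 0.891050°; total 21.8910500
  hemisphere S, so the sign is −
  Longitude: 6.53′ = 0.108833°; total 156.1088333
  W ⇒ negate
Point 6:
  φ: 22 + 6.21/60 = 22.1035000
  N ⇒ keep positive
  λ: 179 + 42.565/60 = 179.7094167
  E → positive

1. 53.076500, 1.461667
2. -62.104503, 14.371333
3. 63.810350, 0.557830
4. 20.209643, -8.031628
5. -21.891050, -156.108833
6. 22.103500, 179.709417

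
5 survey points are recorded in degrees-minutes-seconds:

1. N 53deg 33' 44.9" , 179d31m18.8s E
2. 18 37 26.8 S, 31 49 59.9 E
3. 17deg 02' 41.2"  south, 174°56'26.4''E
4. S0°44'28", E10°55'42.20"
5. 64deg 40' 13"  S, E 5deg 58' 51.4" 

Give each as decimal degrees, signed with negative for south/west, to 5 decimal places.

Point 1:
  Lat: 33′ + 44.9″ = 33.74833′; 53 + 33.74833/60 = 53.562472
  N → positive
  Longitude: 179° + 31/60 + 18.8/3600 = 179 + 0.516667 + 0.005222 = 179.521889
  E → positive
Point 2:
  φ: 18 + 37/60 + 26.8/3600 = 18.624111
  S → negative
  λ: 31° + 49/60 + 59.9/3600 = 31 + 0.816667 + 0.016639 = 31.833306
  E → positive
Point 3:
  φ: 17° + 2/60 + 41.2/3600 = 17 + 0.033333 + 0.011444 = 17.044778
  hemisphere S, so the sign is −
  Lon: 56′ + 26.4″ = 56.44000′; 174 + 56.44000/60 = 174.940667
  E ⇒ keep positive
Point 4:
  φ: 0° + 44/60 + 28/3600 = 0 + 0.733333 + 0.007778 = 0.741111
  hemisphere S, so the sign is −
  Lon: 10° + 55/60 + 42.2/3600 = 10 + 0.916667 + 0.011722 = 10.928389
  E ⇒ keep positive
Point 5:
  φ: 64° + 40/60 + 13/3600 = 64 + 0.666667 + 0.003611 = 64.670278
  S → negative
  Longitude: 5 + 58/60 + 51.4/3600 = 5.980944
  E → positive

1. 53.56247, 179.52189
2. -18.62411, 31.83331
3. -17.04478, 174.94067
4. -0.74111, 10.92839
5. -64.67028, 5.98094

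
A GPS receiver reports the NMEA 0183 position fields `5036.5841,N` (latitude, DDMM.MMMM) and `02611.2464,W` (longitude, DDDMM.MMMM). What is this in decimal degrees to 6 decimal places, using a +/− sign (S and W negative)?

50.609735, -26.187440

Latitude: degrees = first 2 digits = 50, minutes = 36.5841; 50 + 36.5841/60 = 50.6097350
N → positive
λ: split at 3 digits → 026° and 11.2464′; 26 + 11.2464/60 = 26.1874400
W ⇒ negate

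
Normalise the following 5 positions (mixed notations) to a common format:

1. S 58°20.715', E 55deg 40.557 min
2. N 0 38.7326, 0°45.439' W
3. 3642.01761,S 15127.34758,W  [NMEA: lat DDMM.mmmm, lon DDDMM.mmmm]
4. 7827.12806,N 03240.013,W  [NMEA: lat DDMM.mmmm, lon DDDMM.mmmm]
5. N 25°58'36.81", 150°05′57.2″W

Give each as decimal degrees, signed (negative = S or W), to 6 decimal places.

1. -58.345250, 55.675950
2. 0.645543, -0.757317
3. -36.700294, -151.455793
4. 78.452134, -32.666883
5. 25.976892, -150.099222

Point 1:
  Latitude: 58 + 20.715/60 = 58.3452500
  hemisphere S, so the sign is −
  Lon: 40.557′ = 0.675950°; total 55.6759500
  E ⇒ keep positive
Point 2:
  φ: 0 + 38.7326/60 = 0.6455433
  N → positive
  Lon: 0 + 45.439/60 = 0.7573167
  W → negative
Point 3:
  φ: degrees = first 2 digits = 36, minutes = 42.01761; 36 + 42.01761/60 = 36.7002935
  S → negative
  Longitude: degrees = first 3 digits = 151, minutes = 27.34758; 151 + 27.34758/60 = 151.4557930
  W ⇒ negate
Point 4:
  Latitude: degrees = first 2 digits = 78, minutes = 27.12806; 78 + 27.12806/60 = 78.4521343
  N → positive
  Longitude: split at 3 digits → 032° and 40.013′; 32 + 40.013/60 = 32.6668833
  W → negative
Point 5:
  Lat: 25° + 58/60 + 36.81/3600 = 25 + 0.966667 + 0.010225 = 25.9768917
  N ⇒ keep positive
  Longitude: 5′ + 57.2″ = 5.95333′; 150 + 5.95333/60 = 150.0992222
  W → negative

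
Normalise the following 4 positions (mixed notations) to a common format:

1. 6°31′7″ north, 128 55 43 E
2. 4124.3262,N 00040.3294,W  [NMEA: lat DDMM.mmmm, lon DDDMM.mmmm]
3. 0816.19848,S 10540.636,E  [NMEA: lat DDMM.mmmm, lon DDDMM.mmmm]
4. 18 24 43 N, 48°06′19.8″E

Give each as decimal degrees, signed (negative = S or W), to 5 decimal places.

1. 6.51861, 128.92861
2. 41.40544, -0.67216
3. -8.26997, 105.67727
4. 18.41194, 48.10550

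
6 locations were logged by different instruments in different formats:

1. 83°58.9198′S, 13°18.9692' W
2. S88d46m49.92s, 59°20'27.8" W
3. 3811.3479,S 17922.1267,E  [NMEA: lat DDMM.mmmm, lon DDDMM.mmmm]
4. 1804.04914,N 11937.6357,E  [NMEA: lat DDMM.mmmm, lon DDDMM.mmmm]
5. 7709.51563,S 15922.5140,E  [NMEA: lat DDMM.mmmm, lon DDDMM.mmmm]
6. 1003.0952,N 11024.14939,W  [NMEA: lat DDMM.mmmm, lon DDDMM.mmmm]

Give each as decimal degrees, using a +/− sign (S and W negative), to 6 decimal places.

Point 1:
  Latitude: 83 + 58.9198/60 = 83.9819967
  hemisphere S, so the sign is −
  λ: 13 + 18.9692/60 = 13.3161533
  W → negative
Point 2:
  Lat: 46′ + 49.92″ = 46.83200′; 88 + 46.83200/60 = 88.7805333
  hemisphere S, so the sign is −
  Lon: 59 + 20/60 + 27.8/3600 = 59.3410556
  hemisphere W, so the sign is −
Point 3:
  Lat: split at 2 digits → 38° and 11.3479′; 38 + 11.3479/60 = 38.1891317
  hemisphere S, so the sign is −
  Longitude: split at 3 digits → 179° and 22.1267′; 179 + 22.1267/60 = 179.3687783
  E ⇒ keep positive
Point 4:
  φ: degrees = first 2 digits = 18, minutes = 4.04914; 18 + 4.04914/60 = 18.0674857
  N → positive
  Longitude: degrees = first 3 digits = 119, minutes = 37.6357; 119 + 37.6357/60 = 119.6272617
  E ⇒ keep positive
Point 5:
  Latitude: degrees = first 2 digits = 77, minutes = 9.51563; 77 + 9.51563/60 = 77.1585938
  S ⇒ negate
  Lon: split at 3 digits → 159° and 22.514′; 159 + 22.514/60 = 159.3752333
  E ⇒ keep positive
Point 6:
  Lat: degrees = first 2 digits = 10, minutes = 3.0952; 10 + 3.0952/60 = 10.0515867
  N → positive
  λ: degrees = first 3 digits = 110, minutes = 24.14939; 110 + 24.14939/60 = 110.4024898
  W → negative

1. -83.981997, -13.316153
2. -88.780533, -59.341056
3. -38.189132, 179.368778
4. 18.067486, 119.627262
5. -77.158594, 159.375233
6. 10.051587, -110.402490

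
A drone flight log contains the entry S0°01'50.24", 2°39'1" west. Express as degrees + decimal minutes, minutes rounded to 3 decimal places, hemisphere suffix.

0° 1.837′ S, 2° 39.017′ W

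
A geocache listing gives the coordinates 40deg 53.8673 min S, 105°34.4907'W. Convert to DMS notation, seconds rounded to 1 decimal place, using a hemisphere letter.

φ: 53.86730′ → 53′ and 0.86730 × 60 = 52.038″
λ: 34.49070′ → 34′ and 0.49070 × 60 = 29.442″

40°53′52.0″ S, 105°34′29.4″ W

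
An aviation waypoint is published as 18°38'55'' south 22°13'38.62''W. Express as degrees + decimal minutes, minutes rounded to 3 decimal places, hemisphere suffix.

Lat: seconds/60 = 0.91667; minutes = 38 + 0.91667 = 38.91667
λ: 13 + 38.62/60 = 13.64367′

18° 38.917′ S, 22° 13.644′ W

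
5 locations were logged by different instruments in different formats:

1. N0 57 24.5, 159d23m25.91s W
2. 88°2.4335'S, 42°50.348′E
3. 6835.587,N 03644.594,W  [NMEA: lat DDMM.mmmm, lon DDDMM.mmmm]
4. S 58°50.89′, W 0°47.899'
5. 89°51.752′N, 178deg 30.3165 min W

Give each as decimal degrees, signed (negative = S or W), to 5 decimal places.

Point 1:
  Latitude: 0° + 57/60 + 24.5/3600 = 0 + 0.950000 + 0.006806 = 0.956806
  N ⇒ keep positive
  Lon: 23′ + 25.91″ = 23.43183′; 159 + 23.43183/60 = 159.390531
  hemisphere W, so the sign is −
Point 2:
  Lat: 88 + 2.4335/60 = 88.040558
  S → negative
  Lon: 50.348′ = 0.839133°; total 42.839133
  E → positive
Point 3:
  Lat: degrees = first 2 digits = 68, minutes = 35.587; 68 + 35.587/60 = 68.593117
  N ⇒ keep positive
  Longitude: split at 3 digits → 036° and 44.594′; 36 + 44.594/60 = 36.743233
  hemisphere W, so the sign is −
Point 4:
  φ: 58 + 50.89/60 = 58.848167
  hemisphere S, so the sign is −
  Longitude: 0 + 47.899/60 = 0.798317
  W → negative
Point 5:
  Latitude: 89 + 51.752/60 = 89.862533
  N → positive
  Longitude: 30.3165′ = 0.505275°; total 178.505275
  hemisphere W, so the sign is −

1. 0.95681, -159.39053
2. -88.04056, 42.83913
3. 68.59312, -36.74323
4. -58.84817, -0.79832
5. 89.86253, -178.50528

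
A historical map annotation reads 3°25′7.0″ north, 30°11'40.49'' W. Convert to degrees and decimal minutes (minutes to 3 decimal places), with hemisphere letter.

Lat: 25 + 7/60 = 25.11667′
Longitude: 11 + 40.49/60 = 11.67483′

3° 25.117′ N, 30° 11.675′ W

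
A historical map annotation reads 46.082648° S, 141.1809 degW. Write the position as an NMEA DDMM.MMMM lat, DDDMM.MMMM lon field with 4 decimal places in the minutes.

4604.9589,S / 14110.8540,W

Lat: minutes = (46.082648 − 46) × 60 = 4.958880
λ: 141° + 0.180900 × 60 = 141° 10.854000′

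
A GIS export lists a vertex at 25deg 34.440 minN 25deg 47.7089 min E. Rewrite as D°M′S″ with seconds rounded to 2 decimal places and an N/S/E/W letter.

φ: fractional minutes 0.44000 × 60 = 26.4000″
λ: fractional minutes 0.70890 × 60 = 42.5340″

25°34′26.40″ N, 25°47′42.53″ E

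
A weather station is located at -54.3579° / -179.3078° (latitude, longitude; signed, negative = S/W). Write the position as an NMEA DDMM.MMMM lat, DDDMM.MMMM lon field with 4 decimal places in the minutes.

Latitude is negative → S; |value| = 54.357900
Lat: minutes = (54.357900 − 54) × 60 = 21.474000
Longitude is negative → W; |value| = 179.307800
λ: minutes = (179.307800 − 179) × 60 = 18.468000

5421.4740,S / 17918.4680,W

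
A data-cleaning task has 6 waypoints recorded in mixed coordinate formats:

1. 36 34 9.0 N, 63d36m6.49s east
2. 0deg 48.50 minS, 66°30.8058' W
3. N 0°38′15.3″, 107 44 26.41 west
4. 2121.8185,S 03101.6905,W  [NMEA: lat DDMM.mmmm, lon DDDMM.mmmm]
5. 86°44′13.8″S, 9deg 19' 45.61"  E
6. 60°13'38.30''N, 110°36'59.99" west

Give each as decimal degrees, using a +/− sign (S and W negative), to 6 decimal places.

1. 36.569167, 63.601803
2. -0.808333, -66.513430
3. 0.637583, -107.740669
4. -21.363642, -31.028175
5. -86.737167, 9.329336
6. 60.227306, -110.616664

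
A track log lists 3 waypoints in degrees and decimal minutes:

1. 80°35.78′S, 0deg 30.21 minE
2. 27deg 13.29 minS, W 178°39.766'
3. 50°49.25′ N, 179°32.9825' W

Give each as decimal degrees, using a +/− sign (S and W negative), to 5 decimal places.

Point 1:
  Lat: 80 + 35.78/60 = 80.596333
  S ⇒ negate
  λ: 30.21′ = 0.503500°; total 0.503500
  E → positive
Point 2:
  φ: 27 + 13.29/60 = 27.221500
  hemisphere S, so the sign is −
  Longitude: 178 + 39.766/60 = 178.662767
  W ⇒ negate
Point 3:
  φ: 50 + 49.25/60 = 50.820833
  N ⇒ keep positive
  λ: 32.9825′ = 0.549708°; total 179.549708
  W → negative

1. -80.59633, 0.50350
2. -27.22150, -178.66277
3. 50.82083, -179.54971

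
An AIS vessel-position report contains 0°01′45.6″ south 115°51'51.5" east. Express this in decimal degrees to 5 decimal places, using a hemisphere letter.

0.02933° S, 115.86431° E

Latitude: 1′ + 45.6″ = 1.76000′; 0 + 1.76000/60 = 0.029333
Lon: 115° + 51/60 + 51.5/3600 = 115 + 0.850000 + 0.014306 = 115.864306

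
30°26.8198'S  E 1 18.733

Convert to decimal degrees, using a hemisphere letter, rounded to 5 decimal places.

Lat: 30 + 26.8198/60 = 30.446997
λ: 1 + 18.733/60 = 1.312217

30.44700° S, 1.31222° E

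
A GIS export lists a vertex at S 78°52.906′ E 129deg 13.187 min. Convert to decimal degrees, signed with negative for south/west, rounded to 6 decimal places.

-78.881767, 129.219783

φ: 52.906′ = 0.881767°; total 78.8817667
hemisphere S, so the sign is −
Lon: 129 + 13.187/60 = 129.2197833
E → positive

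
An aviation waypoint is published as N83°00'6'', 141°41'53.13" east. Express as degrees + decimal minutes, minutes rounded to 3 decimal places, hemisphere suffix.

Lat: seconds/60 = 0.10000; minutes = 0 + 0.10000 = 0.10000
λ: 41 + 53.13/60 = 41.88550′

83° 0.100′ N, 141° 41.886′ E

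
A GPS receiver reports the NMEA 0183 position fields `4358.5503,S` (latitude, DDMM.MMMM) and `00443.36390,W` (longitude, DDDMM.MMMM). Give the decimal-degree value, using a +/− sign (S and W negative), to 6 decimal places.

-43.975838, -4.722732

φ: degrees = first 2 digits = 43, minutes = 58.5503; 43 + 58.5503/60 = 43.9758383
S → negative
λ: degrees = first 3 digits = 4, minutes = 43.3639; 4 + 43.3639/60 = 4.7227317
W → negative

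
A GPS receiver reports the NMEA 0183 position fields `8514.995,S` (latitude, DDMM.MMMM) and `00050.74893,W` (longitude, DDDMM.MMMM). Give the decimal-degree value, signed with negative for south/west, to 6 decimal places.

-85.249917, -0.845816

φ: degrees = first 2 digits = 85, minutes = 14.995; 85 + 14.995/60 = 85.2499167
S ⇒ negate
λ: degrees = first 3 digits = 0, minutes = 50.74893; 0 + 50.74893/60 = 0.8458155
W → negative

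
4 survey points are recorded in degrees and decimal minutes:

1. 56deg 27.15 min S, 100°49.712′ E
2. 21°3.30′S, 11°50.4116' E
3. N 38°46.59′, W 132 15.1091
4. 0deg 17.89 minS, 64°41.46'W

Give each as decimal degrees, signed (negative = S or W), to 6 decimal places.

1. -56.452500, 100.828533
2. -21.055000, 11.840193
3. 38.776500, -132.251818
4. -0.298167, -64.691000

Point 1:
  Latitude: 27.15′ = 0.452500°; total 56.4525000
  hemisphere S, so the sign is −
  λ: 100 + 49.712/60 = 100.8285333
  E ⇒ keep positive
Point 2:
  φ: 21 + 3.3/60 = 21.0550000
  hemisphere S, so the sign is −
  Lon: 11 + 50.4116/60 = 11.8401933
  E ⇒ keep positive
Point 3:
  Latitude: 46.59′ = 0.776500°; total 38.7765000
  N → positive
  Lon: 15.1091′ = 0.251818°; total 132.2518183
  W → negative
Point 4:
  Latitude: 0 + 17.89/60 = 0.2981667
  S → negative
  Longitude: 64 + 41.46/60 = 64.6910000
  hemisphere W, so the sign is −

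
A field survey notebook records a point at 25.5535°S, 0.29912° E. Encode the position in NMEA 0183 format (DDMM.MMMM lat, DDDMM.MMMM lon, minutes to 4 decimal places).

Latitude: fractional part 0.553500 → 33.210000 minutes
Longitude: 0° + 0.299120 × 60 = 0° 17.947200′

2533.2100,S / 00017.9472,E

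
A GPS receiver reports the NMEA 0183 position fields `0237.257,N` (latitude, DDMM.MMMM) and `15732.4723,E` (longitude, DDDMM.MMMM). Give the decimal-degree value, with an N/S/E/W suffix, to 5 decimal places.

2.62095° N, 157.54121° E

Lat: degrees = first 2 digits = 2, minutes = 37.257; 2 + 37.257/60 = 2.620950
Longitude: split at 3 digits → 157° and 32.4723′; 157 + 32.4723/60 = 157.541205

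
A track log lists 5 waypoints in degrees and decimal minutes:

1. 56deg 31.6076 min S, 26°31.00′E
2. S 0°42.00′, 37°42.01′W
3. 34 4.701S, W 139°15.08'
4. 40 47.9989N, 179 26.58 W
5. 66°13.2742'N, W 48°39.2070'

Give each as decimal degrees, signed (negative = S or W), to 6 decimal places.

1. -56.526793, 26.516667
2. -0.700000, -37.700167
3. -34.078350, -139.251333
4. 40.799982, -179.443000
5. 66.221237, -48.653450

Point 1:
  φ: 56 + 31.6076/60 = 56.5267933
  S ⇒ negate
  λ: 31′ = 0.516667°; total 26.5166667
  E ⇒ keep positive
Point 2:
  Lat: 42′ = 0.700000°; total 0.7000000
  S → negative
  Lon: 42.01′ = 0.700167°; total 37.7001667
  W ⇒ negate
Point 3:
  Lat: 4.701′ = 0.078350°; total 34.0783500
  S ⇒ negate
  Lon: 15.08′ = 0.251333°; total 139.2513333
  W ⇒ negate
Point 4:
  Latitude: 40 + 47.9989/60 = 40.7999817
  N → positive
  λ: 26.58′ = 0.443000°; total 179.4430000
  hemisphere W, so the sign is −
Point 5:
  Latitude: 13.2742′ = 0.221237°; total 66.2212367
  N → positive
  Longitude: 48 + 39.207/60 = 48.6534500
  W → negative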